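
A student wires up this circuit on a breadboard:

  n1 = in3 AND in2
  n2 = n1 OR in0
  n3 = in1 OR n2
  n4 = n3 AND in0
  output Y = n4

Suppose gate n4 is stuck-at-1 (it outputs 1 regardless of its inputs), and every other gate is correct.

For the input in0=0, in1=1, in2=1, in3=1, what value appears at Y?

Propagate with n4 forced: n1=1, n2=1, n3=1, n4=1 [stuck-at-1].
So Y = 1. (Without the fault it would be 0.)

1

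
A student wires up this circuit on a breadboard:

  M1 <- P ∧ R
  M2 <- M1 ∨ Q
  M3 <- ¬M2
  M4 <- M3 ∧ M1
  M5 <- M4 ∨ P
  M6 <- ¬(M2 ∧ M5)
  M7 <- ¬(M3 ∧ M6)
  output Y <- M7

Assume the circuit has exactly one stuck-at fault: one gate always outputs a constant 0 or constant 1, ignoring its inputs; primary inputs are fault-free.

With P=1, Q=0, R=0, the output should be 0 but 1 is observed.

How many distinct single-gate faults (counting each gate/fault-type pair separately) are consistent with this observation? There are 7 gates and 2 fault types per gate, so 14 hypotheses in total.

Fault-free: M1=0, M2=0, M3=1, M4=0, M5=1, M6=1, M7=0 → 0. Observed 1.
  M1 stuck-at-0: output 0 ✗
  M1 stuck-at-1: output 1 ✓
  M2 stuck-at-0: output 0 ✗
  M2 stuck-at-1: output 1 ✓
  M3 stuck-at-0: output 1 ✓
  M3 stuck-at-1: output 0 ✗
  M4 stuck-at-0: output 0 ✗
  M4 stuck-at-1: output 0 ✗
  M5 stuck-at-0: output 0 ✗
  M5 stuck-at-1: output 0 ✗
  M6 stuck-at-0: output 1 ✓
  M6 stuck-at-1: output 0 ✗
  M7 stuck-at-0: output 0 ✗
  M7 stuck-at-1: output 1 ✓
Consistent faults: {M1 stuck-at-1, M2 stuck-at-1, M3 stuck-at-0, M6 stuck-at-0, M7 stuck-at-1} — 5 in all.

5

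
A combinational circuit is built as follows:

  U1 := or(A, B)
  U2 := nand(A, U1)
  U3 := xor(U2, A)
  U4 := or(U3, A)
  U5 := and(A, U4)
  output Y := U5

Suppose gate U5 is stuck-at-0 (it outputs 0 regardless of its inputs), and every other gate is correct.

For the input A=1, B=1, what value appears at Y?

Propagate with U5 forced: U1=1, U2=0, U3=1, U4=1, U5=0 [stuck-at-0].
So Y = 0. (Without the fault it would be 1.)

0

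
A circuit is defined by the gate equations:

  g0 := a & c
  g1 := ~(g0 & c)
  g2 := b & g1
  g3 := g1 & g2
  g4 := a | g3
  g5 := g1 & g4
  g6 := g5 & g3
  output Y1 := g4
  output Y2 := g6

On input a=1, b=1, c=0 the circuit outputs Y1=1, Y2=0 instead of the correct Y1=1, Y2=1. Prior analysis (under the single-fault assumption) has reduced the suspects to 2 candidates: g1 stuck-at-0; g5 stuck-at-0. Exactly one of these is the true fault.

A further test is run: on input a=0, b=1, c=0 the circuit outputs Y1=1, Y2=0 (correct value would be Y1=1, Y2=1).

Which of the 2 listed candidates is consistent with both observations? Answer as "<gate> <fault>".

Evaluate each candidate on input a=0, b=1, c=0:
  g1 stuck-at-0: g0=0, g1=0 [stuck-at-0], g2=0, g3=0, g4=0, g5=0, g6=0 → Y1=0, Y2=0 — eliminated
  g5 stuck-at-0: g0=0, g1=1, g2=1, g3=1, g4=1, g5=0 [stuck-at-0], g6=0 → Y1=1, Y2=0 — matches
Only g5 stuck-at-0 reproduces the observed Y1=1, Y2=0.

g5 stuck-at-0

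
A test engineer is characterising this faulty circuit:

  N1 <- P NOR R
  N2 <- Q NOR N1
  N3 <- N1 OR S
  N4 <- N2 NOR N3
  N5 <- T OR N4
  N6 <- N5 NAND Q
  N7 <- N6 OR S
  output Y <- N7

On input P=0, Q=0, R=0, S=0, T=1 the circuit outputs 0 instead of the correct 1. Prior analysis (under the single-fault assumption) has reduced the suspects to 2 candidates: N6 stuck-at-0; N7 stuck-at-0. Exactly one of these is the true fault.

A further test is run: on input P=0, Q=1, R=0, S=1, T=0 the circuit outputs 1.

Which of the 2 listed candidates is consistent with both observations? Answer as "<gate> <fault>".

N6 stuck-at-0

Evaluate each candidate on input P=0, Q=1, R=0, S=1, T=0:
  N6 stuck-at-0: N1=1, N2=0, N3=1, N4=0, N5=0, N6=0 [stuck-at-0], N7=1 → 1 — matches
  N7 stuck-at-0: N1=1, N2=0, N3=1, N4=0, N5=0, N6=1, N7=0 [stuck-at-0] → 0 — eliminated
Only N6 stuck-at-0 reproduces the observed 1.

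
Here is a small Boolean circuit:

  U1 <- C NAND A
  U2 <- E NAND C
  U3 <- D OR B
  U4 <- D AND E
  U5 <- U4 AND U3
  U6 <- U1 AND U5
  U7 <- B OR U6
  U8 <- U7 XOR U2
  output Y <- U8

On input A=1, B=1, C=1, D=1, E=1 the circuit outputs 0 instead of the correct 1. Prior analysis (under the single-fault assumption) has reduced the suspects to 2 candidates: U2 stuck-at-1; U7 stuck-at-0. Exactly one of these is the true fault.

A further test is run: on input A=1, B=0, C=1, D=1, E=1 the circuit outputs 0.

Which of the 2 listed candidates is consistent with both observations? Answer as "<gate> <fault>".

Evaluate each candidate on input A=1, B=0, C=1, D=1, E=1:
  U2 stuck-at-1: U1=0, U2=1 [stuck-at-1], U3=1, U4=1, U5=1, U6=0, U7=0, U8=1 → 1 — eliminated
  U7 stuck-at-0: U1=0, U2=0, U3=1, U4=1, U5=1, U6=0, U7=0 [stuck-at-0], U8=0 → 0 — matches
Only U7 stuck-at-0 reproduces the observed 0.

U7 stuck-at-0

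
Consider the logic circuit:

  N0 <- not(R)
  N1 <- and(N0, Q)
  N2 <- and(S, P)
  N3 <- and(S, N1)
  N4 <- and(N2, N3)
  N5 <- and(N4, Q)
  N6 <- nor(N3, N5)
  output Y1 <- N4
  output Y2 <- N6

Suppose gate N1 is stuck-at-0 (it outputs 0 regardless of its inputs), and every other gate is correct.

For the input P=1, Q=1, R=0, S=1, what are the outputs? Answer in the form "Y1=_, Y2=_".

Propagate with N1 forced: N0=1, N1=0 [stuck-at-0], N2=1, N3=0, N4=0, N5=0, N6=1.
So the outputs are Y1=0, Y2=1. (Without the fault they would be Y1=1, Y2=0.)

Y1=0, Y2=1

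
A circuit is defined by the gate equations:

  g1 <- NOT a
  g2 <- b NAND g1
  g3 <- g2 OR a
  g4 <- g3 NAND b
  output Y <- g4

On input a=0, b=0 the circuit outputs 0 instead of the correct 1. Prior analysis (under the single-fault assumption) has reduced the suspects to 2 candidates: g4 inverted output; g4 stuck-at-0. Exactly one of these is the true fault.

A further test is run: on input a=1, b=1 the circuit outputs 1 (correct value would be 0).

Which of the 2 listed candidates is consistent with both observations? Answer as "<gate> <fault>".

Evaluate each candidate on input a=1, b=1:
  g4 inverted output: g1=0, g2=1, g3=1, g4=1 [inverted output] → 1 — matches
  g4 stuck-at-0: g1=0, g2=1, g3=1, g4=0 [stuck-at-0] → 0 — eliminated
Only g4 inverted output reproduces the observed 1.

g4 inverted output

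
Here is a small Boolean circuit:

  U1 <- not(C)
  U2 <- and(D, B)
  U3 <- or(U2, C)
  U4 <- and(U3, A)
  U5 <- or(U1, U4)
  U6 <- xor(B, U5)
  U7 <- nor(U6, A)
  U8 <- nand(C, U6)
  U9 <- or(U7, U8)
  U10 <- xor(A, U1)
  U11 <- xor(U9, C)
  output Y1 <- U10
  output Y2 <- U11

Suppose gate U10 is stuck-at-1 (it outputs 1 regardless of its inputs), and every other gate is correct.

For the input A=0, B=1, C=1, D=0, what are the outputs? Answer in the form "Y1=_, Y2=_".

Propagate with U10 forced: U1=0, U2=0, U3=1, U4=0, U5=0, U6=1, U7=0, U8=0, U9=0, U10=1 [stuck-at-1], U11=1.
So the outputs are Y1=1, Y2=1. (Without the fault they would be Y1=0, Y2=1.)

Y1=1, Y2=1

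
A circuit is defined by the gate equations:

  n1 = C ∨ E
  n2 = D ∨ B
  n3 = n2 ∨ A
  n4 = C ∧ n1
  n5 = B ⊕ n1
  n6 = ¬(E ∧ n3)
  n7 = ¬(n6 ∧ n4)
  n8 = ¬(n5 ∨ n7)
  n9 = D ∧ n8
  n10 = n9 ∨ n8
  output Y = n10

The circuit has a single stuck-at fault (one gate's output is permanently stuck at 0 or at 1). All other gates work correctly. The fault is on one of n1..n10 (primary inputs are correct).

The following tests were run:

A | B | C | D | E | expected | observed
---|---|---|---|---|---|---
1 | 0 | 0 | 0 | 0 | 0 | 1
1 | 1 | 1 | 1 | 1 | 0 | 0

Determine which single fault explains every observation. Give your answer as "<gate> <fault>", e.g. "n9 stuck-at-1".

Fault-free values for test 1 (A=1, B=0, C=0, D=0, E=0): n1=0, n2=0, n3=1, n4=0, n5=0, n6=1, n7=1, n8=0, n9=0, n10=0, giving Y=0. Observed 1.
Test 1: faults giving observed 1 are {n4 stuck-at-1, n7 stuck-at-0, n8 stuck-at-1, n9 stuck-at-1, n10 stuck-at-1}.
Test 2 (A=1, B=1, C=1, D=1, E=1): fault-free n1=1, n2=1, n3=1, n4=1, n5=0, n6=0, n7=1, n8=0, n9=0, n10=0 → 0; observed 0. Eliminates n7 stuck-at-0, n8 stuck-at-1, n9 stuck-at-1, n10 stuck-at-1.
Only n4 stuck-at-1 is consistent with every test.

n4 stuck-at-1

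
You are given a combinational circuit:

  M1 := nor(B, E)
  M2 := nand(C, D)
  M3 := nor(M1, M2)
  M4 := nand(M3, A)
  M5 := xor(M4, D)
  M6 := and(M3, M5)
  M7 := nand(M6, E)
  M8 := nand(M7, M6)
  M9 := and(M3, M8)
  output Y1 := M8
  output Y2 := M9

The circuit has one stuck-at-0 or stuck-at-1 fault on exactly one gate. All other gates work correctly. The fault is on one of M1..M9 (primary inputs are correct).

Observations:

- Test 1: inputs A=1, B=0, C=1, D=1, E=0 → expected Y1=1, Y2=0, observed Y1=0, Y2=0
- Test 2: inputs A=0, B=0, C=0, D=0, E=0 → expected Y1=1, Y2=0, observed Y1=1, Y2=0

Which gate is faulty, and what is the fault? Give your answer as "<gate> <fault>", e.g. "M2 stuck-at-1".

Fault-free values for test 1 (A=1, B=0, C=1, D=1, E=0): M1=1, M2=0, M3=0, M4=1, M5=0, M6=0, M7=1, M8=1, M9=0, giving Y1=1, Y2=0. Observed Y1=0, Y2=0.
Test 1: faults giving observed Y1=0, Y2=0 are {M1 stuck-at-0, M3 stuck-at-1, M6 stuck-at-1, M8 stuck-at-0}.
Test 2 (A=0, B=0, C=0, D=0, E=0): fault-free M1=1, M2=1, M3=0, M4=1, M5=1, M6=0, M7=1, M8=1, M9=0 → Y1=1, Y2=0; observed Y1=1, Y2=0. Eliminates M3 stuck-at-1, M6 stuck-at-1, M8 stuck-at-0.
Only M1 stuck-at-0 is consistent with every test.

M1 stuck-at-0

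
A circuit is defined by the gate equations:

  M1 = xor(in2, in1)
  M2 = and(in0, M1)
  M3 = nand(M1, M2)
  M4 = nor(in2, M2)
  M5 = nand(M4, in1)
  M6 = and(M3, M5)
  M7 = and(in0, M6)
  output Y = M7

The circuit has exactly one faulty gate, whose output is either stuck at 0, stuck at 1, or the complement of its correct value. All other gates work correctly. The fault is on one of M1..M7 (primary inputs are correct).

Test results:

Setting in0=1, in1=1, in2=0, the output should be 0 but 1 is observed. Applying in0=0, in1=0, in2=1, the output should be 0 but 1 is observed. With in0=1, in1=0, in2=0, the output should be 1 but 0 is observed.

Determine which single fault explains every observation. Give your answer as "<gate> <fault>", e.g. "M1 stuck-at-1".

Fault-free values for test 1 (in0=1, in1=1, in2=0): M1=1, M2=1, M3=0, M4=0, M5=1, M6=0, M7=0, giving Y=0. Observed 1.
Test 1: faults giving observed 1 are {M3 stuck-at-1, M3 inverted output, M6 stuck-at-1, M6 inverted output, M7 stuck-at-1, M7 inverted output}.
Test 2 (in0=0, in1=0, in2=1): fault-free M1=1, M2=0, M3=1, M4=0, M5=1, M6=1, M7=0 → 0; observed 1. Eliminates M3 stuck-at-1, M3 inverted output, M6 stuck-at-1, M6 inverted output.
Test 3 (in0=1, in1=0, in2=0): fault-free M1=0, M2=0, M3=1, M4=1, M5=1, M6=1, M7=1 → 1; observed 0. Eliminates M7 stuck-at-1.
Only M7 inverted output is consistent with every test.

M7 inverted output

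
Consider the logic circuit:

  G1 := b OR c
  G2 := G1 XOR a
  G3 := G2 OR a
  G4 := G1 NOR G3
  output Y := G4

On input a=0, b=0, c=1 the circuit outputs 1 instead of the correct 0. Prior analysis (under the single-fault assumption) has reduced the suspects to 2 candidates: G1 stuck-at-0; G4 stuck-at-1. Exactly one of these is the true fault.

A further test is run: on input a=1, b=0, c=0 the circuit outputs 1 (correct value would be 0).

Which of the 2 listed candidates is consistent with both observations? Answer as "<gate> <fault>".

G4 stuck-at-1

Evaluate each candidate on input a=1, b=0, c=0:
  G1 stuck-at-0: G1=0 [stuck-at-0], G2=1, G3=1, G4=0 → 0 — eliminated
  G4 stuck-at-1: G1=0, G2=1, G3=1, G4=1 [stuck-at-1] → 1 — matches
Only G4 stuck-at-1 reproduces the observed 1.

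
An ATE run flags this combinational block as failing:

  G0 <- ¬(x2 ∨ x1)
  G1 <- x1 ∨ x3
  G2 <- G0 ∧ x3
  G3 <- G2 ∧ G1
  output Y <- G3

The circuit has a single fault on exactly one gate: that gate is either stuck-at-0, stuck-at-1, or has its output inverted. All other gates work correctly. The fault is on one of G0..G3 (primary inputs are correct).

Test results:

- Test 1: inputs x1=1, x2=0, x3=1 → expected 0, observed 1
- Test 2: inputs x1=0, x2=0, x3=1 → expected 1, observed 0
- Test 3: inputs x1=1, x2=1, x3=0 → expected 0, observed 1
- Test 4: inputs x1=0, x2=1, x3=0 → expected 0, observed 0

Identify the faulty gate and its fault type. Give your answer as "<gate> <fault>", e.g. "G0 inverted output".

Fault-free values for test 1 (x1=1, x2=0, x3=1): G0=0, G1=1, G2=0, G3=0, giving Y=0. Observed 1.
Test 1: faults giving observed 1 are {G0 stuck-at-1, G0 inverted output, G2 stuck-at-1, G2 inverted output, G3 stuck-at-1, G3 inverted output}.
Test 2 (x1=0, x2=0, x3=1): fault-free G0=1, G1=1, G2=1, G3=1 → 1; observed 0. Eliminates G0 stuck-at-1, G2 stuck-at-1, G3 stuck-at-1.
Test 3 (x1=1, x2=1, x3=0): fault-free G0=0, G1=1, G2=0, G3=0 → 0; observed 1. Eliminates G0 inverted output.
Test 4 (x1=0, x2=1, x3=0): fault-free G0=0, G1=0, G2=0, G3=0 → 0; observed 0. Eliminates G3 inverted output.
Only G2 inverted output is consistent with every test.

G2 inverted output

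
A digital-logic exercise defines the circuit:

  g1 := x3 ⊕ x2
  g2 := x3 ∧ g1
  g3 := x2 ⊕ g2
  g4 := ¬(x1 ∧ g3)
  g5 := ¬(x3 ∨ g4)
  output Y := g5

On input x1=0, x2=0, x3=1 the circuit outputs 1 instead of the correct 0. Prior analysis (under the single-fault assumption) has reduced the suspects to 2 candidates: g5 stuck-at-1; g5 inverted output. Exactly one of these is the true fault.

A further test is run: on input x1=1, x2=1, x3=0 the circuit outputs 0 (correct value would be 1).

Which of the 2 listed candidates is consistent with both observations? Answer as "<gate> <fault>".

Evaluate each candidate on input x1=1, x2=1, x3=0:
  g5 stuck-at-1: g1=1, g2=0, g3=1, g4=0, g5=1 [stuck-at-1] → 1 — eliminated
  g5 inverted output: g1=1, g2=0, g3=1, g4=0, g5=0 [inverted output] → 0 — matches
Only g5 inverted output reproduces the observed 0.

g5 inverted output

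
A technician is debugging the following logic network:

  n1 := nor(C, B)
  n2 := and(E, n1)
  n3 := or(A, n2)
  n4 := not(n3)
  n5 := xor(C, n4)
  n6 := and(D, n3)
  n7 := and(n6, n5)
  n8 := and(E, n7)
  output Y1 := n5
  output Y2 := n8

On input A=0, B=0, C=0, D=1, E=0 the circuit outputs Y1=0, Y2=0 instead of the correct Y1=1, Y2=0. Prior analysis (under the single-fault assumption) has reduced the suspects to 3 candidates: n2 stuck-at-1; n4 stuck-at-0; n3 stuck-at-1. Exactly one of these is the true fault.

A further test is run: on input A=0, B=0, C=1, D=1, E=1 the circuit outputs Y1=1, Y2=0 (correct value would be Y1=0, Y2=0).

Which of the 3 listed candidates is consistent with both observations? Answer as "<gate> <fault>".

Evaluate each candidate on input A=0, B=0, C=1, D=1, E=1:
  n2 stuck-at-1: n1=0, n2=1 [stuck-at-1], n3=1, n4=0, n5=1, n6=1, n7=1, n8=1 → Y1=1, Y2=1 — eliminated
  n4 stuck-at-0: n1=0, n2=0, n3=0, n4=0 [stuck-at-0], n5=1, n6=0, n7=0, n8=0 → Y1=1, Y2=0 — matches
  n3 stuck-at-1: n1=0, n2=0, n3=1 [stuck-at-1], n4=0, n5=1, n6=1, n7=1, n8=1 → Y1=1, Y2=1 — eliminated
Only n4 stuck-at-0 reproduces the observed Y1=1, Y2=0.

n4 stuck-at-0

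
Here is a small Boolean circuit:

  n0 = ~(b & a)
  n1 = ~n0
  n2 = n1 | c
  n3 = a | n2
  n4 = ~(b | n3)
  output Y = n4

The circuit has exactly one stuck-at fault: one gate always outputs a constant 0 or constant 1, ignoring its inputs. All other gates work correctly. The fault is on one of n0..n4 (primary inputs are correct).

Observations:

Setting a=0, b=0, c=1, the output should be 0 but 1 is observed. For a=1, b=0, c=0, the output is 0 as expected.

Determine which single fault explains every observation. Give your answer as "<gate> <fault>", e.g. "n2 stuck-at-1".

Fault-free values for test 1 (a=0, b=0, c=1): n0=1, n1=0, n2=1, n3=1, n4=0, giving Y=0. Observed 1.
Test 1: faults giving observed 1 are {n2 stuck-at-0, n3 stuck-at-0, n4 stuck-at-1}.
Test 2 (a=1, b=0, c=0): fault-free n0=1, n1=0, n2=0, n3=1, n4=0 → 0; observed 0. Eliminates n3 stuck-at-0, n4 stuck-at-1.
Only n2 stuck-at-0 is consistent with every test.

n2 stuck-at-0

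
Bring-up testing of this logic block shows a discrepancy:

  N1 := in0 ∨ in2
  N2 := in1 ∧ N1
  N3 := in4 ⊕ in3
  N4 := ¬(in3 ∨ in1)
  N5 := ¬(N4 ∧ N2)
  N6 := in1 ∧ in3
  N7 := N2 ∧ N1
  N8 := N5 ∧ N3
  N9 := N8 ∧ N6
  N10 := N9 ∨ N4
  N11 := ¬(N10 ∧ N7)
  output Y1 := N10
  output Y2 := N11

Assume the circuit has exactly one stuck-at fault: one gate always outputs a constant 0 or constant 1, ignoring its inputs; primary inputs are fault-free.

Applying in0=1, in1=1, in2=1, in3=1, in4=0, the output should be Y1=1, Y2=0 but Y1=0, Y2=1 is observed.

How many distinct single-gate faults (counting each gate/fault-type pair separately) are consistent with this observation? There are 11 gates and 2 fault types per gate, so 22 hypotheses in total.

Fault-free: N1=1, N2=1, N3=1, N4=0, N5=1, N6=1, N7=1, N8=1, N9=1, N10=1, N11=0 → Y1=1, Y2=0. Observed Y1=0, Y2=1.
  N1: none of the 2 fault types match ✗
  N2: none of the 2 fault types match ✗
  N3: stuck-at-0 ✓; others ✗
  N4: none of the 2 fault types match ✗
  N5: stuck-at-0 ✓; others ✗
  N6: stuck-at-0 ✓; others ✗
  N7: none of the 2 fault types match ✗
  N8: stuck-at-0 ✓; others ✗
  N9: stuck-at-0 ✓; others ✗
  N10: stuck-at-0 ✓; others ✗
  N11: none of the 2 fault types match ✗
Consistent faults: {N3 stuck-at-0, N5 stuck-at-0, N6 stuck-at-0, N8 stuck-at-0, N9 stuck-at-0, N10 stuck-at-0} — 6 in all.

6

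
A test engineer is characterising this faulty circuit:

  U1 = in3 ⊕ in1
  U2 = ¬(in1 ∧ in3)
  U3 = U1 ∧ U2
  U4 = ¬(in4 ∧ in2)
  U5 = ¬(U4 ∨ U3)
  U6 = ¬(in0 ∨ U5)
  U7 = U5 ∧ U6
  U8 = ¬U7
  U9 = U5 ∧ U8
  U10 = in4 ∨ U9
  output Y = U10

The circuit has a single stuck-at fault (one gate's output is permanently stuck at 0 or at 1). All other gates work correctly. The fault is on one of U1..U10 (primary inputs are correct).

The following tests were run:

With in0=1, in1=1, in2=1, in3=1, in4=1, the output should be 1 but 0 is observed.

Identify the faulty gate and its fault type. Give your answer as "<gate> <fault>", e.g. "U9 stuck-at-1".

Fault-free values for test 1 (in0=1, in1=1, in2=1, in3=1, in4=1): U1=0, U2=0, U3=0, U4=0, U5=1, U6=0, U7=0, U8=1, U9=1, U10=1, giving Y=1. Observed 0.
Test 1: faults giving observed 0 are {U10 stuck-at-0}.
Only U10 stuck-at-0 is consistent with every test.

U10 stuck-at-0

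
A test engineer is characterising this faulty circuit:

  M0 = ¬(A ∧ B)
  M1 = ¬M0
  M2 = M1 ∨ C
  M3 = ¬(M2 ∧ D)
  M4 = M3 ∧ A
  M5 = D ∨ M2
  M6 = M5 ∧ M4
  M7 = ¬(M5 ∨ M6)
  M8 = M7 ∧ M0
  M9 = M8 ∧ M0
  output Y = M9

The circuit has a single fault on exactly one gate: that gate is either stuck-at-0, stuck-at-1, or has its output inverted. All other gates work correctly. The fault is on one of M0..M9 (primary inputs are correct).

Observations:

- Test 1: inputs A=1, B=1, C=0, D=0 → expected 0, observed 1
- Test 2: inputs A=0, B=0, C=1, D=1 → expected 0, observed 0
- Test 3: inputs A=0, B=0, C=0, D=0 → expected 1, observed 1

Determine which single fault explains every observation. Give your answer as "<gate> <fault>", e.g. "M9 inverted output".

Fault-free values for test 1 (A=1, B=1, C=0, D=0): M0=0, M1=1, M2=1, M3=1, M4=1, M5=1, M6=1, M7=0, M8=0, M9=0, giving Y=0. Observed 1.
Test 1: faults giving observed 1 are {M0 stuck-at-1, M0 inverted output, M9 stuck-at-1, M9 inverted output}.
Test 2 (A=0, B=0, C=1, D=1): fault-free M0=1, M1=0, M2=1, M3=0, M4=0, M5=1, M6=0, M7=0, M8=0, M9=0 → 0; observed 0. Eliminates M9 stuck-at-1, M9 inverted output.
Test 3 (A=0, B=0, C=0, D=0): fault-free M0=1, M1=0, M2=0, M3=1, M4=0, M5=0, M6=0, M7=1, M8=1, M9=1 → 1; observed 1. Eliminates M0 inverted output.
Only M0 stuck-at-1 is consistent with every test.

M0 stuck-at-1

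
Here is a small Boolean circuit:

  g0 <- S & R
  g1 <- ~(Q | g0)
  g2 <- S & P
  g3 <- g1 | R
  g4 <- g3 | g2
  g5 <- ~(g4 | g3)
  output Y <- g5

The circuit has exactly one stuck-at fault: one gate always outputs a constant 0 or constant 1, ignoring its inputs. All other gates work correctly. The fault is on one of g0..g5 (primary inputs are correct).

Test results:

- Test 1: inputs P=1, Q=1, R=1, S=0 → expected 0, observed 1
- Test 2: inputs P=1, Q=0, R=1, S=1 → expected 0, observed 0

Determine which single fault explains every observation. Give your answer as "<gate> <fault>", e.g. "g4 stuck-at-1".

Fault-free values for test 1 (P=1, Q=1, R=1, S=0): g0=0, g1=0, g2=0, g3=1, g4=1, g5=0, giving Y=0. Observed 1.
Test 1: faults giving observed 1 are {g3 stuck-at-0, g5 stuck-at-1}.
Test 2 (P=1, Q=0, R=1, S=1): fault-free g0=1, g1=0, g2=1, g3=1, g4=1, g5=0 → 0; observed 0. Eliminates g5 stuck-at-1.
Only g3 stuck-at-0 is consistent with every test.

g3 stuck-at-0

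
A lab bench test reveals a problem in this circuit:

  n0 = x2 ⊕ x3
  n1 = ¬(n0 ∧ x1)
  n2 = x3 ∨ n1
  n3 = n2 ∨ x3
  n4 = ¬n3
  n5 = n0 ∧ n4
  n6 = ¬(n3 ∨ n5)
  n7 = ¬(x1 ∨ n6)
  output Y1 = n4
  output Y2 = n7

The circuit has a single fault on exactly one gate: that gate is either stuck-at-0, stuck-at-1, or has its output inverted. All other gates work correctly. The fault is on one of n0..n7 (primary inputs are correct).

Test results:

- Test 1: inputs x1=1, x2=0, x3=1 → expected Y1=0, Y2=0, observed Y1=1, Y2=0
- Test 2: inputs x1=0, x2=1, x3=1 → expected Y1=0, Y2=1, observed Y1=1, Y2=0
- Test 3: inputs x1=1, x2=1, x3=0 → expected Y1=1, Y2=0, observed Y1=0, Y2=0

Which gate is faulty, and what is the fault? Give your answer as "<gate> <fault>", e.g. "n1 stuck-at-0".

n3 inverted output

Fault-free values for test 1 (x1=1, x2=0, x3=1): n0=1, n1=0, n2=1, n3=1, n4=0, n5=0, n6=0, n7=0, giving Y1=0, Y2=0. Observed Y1=1, Y2=0.
Test 1: faults giving observed Y1=1, Y2=0 are {n3 stuck-at-0, n3 inverted output, n4 stuck-at-1, n4 inverted output}.
Test 2 (x1=0, x2=1, x3=1): fault-free n0=0, n1=1, n2=1, n3=1, n4=0, n5=0, n6=0, n7=1 → Y1=0, Y2=1; observed Y1=1, Y2=0. Eliminates n4 stuck-at-1, n4 inverted output.
Test 3 (x1=1, x2=1, x3=0): fault-free n0=1, n1=0, n2=0, n3=0, n4=1, n5=1, n6=0, n7=0 → Y1=1, Y2=0; observed Y1=0, Y2=0. Eliminates n3 stuck-at-0.
Only n3 inverted output is consistent with every test.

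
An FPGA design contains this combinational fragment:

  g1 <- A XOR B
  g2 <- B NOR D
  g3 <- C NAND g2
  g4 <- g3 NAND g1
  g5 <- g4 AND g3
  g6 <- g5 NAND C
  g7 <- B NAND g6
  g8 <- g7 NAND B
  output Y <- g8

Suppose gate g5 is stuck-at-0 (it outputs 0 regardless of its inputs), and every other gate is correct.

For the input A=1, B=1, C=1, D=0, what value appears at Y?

1

Propagate with g5 forced: g1=0, g2=0, g3=1, g4=1, g5=0 [stuck-at-0], g6=1, g7=0, g8=1.
So Y = 1. (Without the fault it would be 0.)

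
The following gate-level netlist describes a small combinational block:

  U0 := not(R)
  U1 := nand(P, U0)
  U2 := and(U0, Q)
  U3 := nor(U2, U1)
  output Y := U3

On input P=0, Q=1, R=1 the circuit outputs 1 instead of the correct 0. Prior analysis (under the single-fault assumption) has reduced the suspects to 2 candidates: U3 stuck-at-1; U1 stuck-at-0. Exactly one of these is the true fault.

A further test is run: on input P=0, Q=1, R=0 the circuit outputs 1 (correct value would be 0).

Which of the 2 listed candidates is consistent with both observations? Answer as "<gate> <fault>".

U3 stuck-at-1

Evaluate each candidate on input P=0, Q=1, R=0:
  U3 stuck-at-1: U0=1, U1=1, U2=1, U3=1 [stuck-at-1] → 1 — matches
  U1 stuck-at-0: U0=1, U1=0 [stuck-at-0], U2=1, U3=0 → 0 — eliminated
Only U3 stuck-at-1 reproduces the observed 1.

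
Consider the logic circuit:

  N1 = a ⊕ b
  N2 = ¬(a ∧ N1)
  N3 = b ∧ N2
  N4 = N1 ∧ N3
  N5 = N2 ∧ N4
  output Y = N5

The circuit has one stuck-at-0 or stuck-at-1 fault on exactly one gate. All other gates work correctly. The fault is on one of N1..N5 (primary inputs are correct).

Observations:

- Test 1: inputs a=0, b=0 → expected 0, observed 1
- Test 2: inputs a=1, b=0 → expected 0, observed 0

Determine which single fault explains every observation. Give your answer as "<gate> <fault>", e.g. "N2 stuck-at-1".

Fault-free values for test 1 (a=0, b=0): N1=0, N2=1, N3=0, N4=0, N5=0, giving Y=0. Observed 1.
Test 1: faults giving observed 1 are {N4 stuck-at-1, N5 stuck-at-1}.
Test 2 (a=1, b=0): fault-free N1=1, N2=0, N3=0, N4=0, N5=0 → 0; observed 0. Eliminates N5 stuck-at-1.
Only N4 stuck-at-1 is consistent with every test.

N4 stuck-at-1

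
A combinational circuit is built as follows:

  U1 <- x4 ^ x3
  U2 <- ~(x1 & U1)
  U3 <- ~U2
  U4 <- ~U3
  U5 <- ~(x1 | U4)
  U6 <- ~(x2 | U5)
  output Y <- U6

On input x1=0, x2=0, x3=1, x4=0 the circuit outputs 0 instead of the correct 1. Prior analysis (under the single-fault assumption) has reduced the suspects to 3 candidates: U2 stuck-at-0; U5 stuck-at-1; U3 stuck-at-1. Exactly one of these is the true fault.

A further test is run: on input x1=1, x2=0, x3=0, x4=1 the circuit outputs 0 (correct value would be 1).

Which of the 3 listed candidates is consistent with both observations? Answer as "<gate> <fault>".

U5 stuck-at-1

Evaluate each candidate on input x1=1, x2=0, x3=0, x4=1:
  U2 stuck-at-0: U1=1, U2=0 [stuck-at-0], U3=1, U4=0, U5=0, U6=1 → 1 — eliminated
  U5 stuck-at-1: U1=1, U2=0, U3=1, U4=0, U5=1 [stuck-at-1], U6=0 → 0 — matches
  U3 stuck-at-1: U1=1, U2=0, U3=1 [stuck-at-1], U4=0, U5=0, U6=1 → 1 — eliminated
Only U5 stuck-at-1 reproduces the observed 0.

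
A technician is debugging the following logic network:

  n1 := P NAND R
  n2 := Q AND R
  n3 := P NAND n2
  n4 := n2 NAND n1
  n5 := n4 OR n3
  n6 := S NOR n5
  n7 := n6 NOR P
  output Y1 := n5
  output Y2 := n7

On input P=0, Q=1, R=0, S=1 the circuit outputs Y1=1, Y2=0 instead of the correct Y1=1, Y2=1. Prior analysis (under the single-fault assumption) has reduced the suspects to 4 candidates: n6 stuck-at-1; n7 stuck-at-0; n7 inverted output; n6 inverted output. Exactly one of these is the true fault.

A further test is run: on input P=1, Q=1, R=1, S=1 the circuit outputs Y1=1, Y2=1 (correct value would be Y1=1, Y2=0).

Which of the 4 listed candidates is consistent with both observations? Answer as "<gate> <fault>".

Evaluate each candidate on input P=1, Q=1, R=1, S=1:
  n6 stuck-at-1: n1=0, n2=1, n3=0, n4=1, n5=1, n6=1 [stuck-at-1], n7=0 → Y1=1, Y2=0 — eliminated
  n7 stuck-at-0: n1=0, n2=1, n3=0, n4=1, n5=1, n6=0, n7=0 [stuck-at-0] → Y1=1, Y2=0 — eliminated
  n7 inverted output: n1=0, n2=1, n3=0, n4=1, n5=1, n6=0, n7=1 [inverted output] → Y1=1, Y2=1 — matches
  n6 inverted output: n1=0, n2=1, n3=0, n4=1, n5=1, n6=1 [inverted output], n7=0 → Y1=1, Y2=0 — eliminated
Only n7 inverted output reproduces the observed Y1=1, Y2=1.

n7 inverted output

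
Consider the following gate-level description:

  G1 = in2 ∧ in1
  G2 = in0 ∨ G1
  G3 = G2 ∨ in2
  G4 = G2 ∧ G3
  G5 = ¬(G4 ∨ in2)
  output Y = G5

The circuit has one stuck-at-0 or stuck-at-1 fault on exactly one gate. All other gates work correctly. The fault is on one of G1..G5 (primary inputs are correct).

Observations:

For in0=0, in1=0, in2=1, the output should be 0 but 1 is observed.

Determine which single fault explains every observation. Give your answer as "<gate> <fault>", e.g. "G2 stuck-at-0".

G5 stuck-at-1

Fault-free values for test 1 (in0=0, in1=0, in2=1): G1=0, G2=0, G3=1, G4=0, G5=0, giving Y=0. Observed 1.
Test 1: faults giving observed 1 are {G5 stuck-at-1}.
Only G5 stuck-at-1 is consistent with every test.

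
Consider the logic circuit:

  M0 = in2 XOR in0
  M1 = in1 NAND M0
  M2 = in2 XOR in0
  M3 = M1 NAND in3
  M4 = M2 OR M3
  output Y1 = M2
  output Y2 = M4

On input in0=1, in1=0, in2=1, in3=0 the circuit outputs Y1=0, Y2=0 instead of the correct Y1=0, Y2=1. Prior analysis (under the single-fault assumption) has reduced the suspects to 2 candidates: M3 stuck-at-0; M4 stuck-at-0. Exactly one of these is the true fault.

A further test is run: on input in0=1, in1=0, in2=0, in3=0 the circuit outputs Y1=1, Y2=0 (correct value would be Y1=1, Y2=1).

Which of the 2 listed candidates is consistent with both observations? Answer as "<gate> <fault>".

M4 stuck-at-0

Evaluate each candidate on input in0=1, in1=0, in2=0, in3=0:
  M3 stuck-at-0: M0=1, M1=1, M2=1, M3=0 [stuck-at-0], M4=1 → Y1=1, Y2=1 — eliminated
  M4 stuck-at-0: M0=1, M1=1, M2=1, M3=1, M4=0 [stuck-at-0] → Y1=1, Y2=0 — matches
Only M4 stuck-at-0 reproduces the observed Y1=1, Y2=0.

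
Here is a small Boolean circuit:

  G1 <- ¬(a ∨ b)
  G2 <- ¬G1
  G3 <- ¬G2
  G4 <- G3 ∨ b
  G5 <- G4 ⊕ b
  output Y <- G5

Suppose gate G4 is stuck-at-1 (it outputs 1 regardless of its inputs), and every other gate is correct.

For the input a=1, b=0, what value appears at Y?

1

Propagate with G4 forced: G1=0, G2=1, G3=0, G4=1 [stuck-at-1], G5=1.
So Y = 1. (Without the fault it would be 0.)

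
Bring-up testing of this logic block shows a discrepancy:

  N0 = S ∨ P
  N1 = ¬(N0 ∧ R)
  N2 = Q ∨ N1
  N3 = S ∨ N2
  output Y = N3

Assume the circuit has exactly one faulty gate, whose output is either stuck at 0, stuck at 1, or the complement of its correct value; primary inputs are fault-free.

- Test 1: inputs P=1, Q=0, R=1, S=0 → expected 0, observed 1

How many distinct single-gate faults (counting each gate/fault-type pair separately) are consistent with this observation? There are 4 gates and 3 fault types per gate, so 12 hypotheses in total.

Fault-free: N0=1, N1=0, N2=0, N3=0 → 0. Observed 1.
  N0 stuck-at-0: output 1 ✓
  N0 stuck-at-1: output 0 ✗
  N0 inverted output: output 1 ✓
  N1 stuck-at-0: output 0 ✗
  N1 stuck-at-1: output 1 ✓
  N1 inverted output: output 1 ✓
  N2 stuck-at-0: output 0 ✗
  N2 stuck-at-1: output 1 ✓
  N2 inverted output: output 1 ✓
  N3 stuck-at-0: output 0 ✗
  N3 stuck-at-1: output 1 ✓
  N3 inverted output: output 1 ✓
Consistent faults: {N0 stuck-at-0, N0 inverted output, N1 stuck-at-1, N1 inverted output, N2 stuck-at-1, N2 inverted output, N3 stuck-at-1, N3 inverted output} — 8 in all.

8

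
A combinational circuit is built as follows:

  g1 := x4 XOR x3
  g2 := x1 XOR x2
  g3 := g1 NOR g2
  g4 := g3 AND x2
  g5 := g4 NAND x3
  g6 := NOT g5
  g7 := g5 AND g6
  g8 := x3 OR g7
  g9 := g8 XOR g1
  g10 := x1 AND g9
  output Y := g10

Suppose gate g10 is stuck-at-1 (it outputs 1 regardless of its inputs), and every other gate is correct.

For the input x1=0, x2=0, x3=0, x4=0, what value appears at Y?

1

Propagate with g10 forced: g1=0, g2=0, g3=1, g4=0, g5=1, g6=0, g7=0, g8=0, g9=0, g10=1 [stuck-at-1].
So Y = 1. (Without the fault it would be 0.)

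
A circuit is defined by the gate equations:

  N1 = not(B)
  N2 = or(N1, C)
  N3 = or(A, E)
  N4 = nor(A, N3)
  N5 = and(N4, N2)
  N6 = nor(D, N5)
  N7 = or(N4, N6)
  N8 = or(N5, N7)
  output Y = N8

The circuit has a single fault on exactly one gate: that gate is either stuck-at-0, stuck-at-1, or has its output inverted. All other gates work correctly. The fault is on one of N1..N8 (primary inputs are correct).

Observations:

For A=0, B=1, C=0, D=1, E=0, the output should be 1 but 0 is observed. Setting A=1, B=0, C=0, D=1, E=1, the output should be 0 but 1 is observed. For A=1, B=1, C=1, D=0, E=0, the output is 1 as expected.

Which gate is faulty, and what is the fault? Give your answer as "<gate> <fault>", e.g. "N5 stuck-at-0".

N4 inverted output

Fault-free values for test 1 (A=0, B=1, C=0, D=1, E=0): N1=0, N2=0, N3=0, N4=1, N5=0, N6=0, N7=1, N8=1, giving Y=1. Observed 0.
Test 1: faults giving observed 0 are {N3 stuck-at-1, N3 inverted output, N4 stuck-at-0, N4 inverted output, N7 stuck-at-0, N7 inverted output, N8 stuck-at-0, N8 inverted output}.
Test 2 (A=1, B=0, C=0, D=1, E=1): fault-free N1=1, N2=1, N3=1, N4=0, N5=0, N6=0, N7=0, N8=0 → 0; observed 1. Eliminates N3 stuck-at-1, N3 inverted output, N4 stuck-at-0, N7 stuck-at-0, N8 stuck-at-0.
Test 3 (A=1, B=1, C=1, D=0, E=0): fault-free N1=0, N2=1, N3=1, N4=0, N5=0, N6=1, N7=1, N8=1 → 1; observed 1. Eliminates N7 inverted output, N8 inverted output.
Only N4 inverted output is consistent with every test.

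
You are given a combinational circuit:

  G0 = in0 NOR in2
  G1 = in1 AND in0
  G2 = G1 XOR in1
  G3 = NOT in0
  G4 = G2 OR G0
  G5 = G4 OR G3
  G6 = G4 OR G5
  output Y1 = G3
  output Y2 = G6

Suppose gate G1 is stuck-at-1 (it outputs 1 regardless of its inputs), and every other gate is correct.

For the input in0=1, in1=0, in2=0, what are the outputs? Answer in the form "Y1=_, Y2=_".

Propagate with G1 forced: G0=0, G1=1 [stuck-at-1], G2=1, G3=0, G4=1, G5=1, G6=1.
So the outputs are Y1=0, Y2=1. (Without the fault they would be Y1=0, Y2=0.)

Y1=0, Y2=1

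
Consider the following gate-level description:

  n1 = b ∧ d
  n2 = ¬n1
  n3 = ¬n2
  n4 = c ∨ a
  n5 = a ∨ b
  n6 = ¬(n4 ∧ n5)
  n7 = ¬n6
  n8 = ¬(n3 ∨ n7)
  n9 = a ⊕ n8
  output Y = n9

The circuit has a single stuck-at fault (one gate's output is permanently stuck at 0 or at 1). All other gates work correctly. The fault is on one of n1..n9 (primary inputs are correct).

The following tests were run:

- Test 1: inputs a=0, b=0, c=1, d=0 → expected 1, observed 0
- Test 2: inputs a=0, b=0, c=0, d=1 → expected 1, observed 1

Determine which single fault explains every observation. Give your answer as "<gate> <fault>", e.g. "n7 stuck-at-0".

Fault-free values for test 1 (a=0, b=0, c=1, d=0): n1=0, n2=1, n3=0, n4=1, n5=0, n6=1, n7=0, n8=1, n9=1, giving Y=1. Observed 0.
Test 1: faults giving observed 0 are {n1 stuck-at-1, n2 stuck-at-0, n3 stuck-at-1, n5 stuck-at-1, n6 stuck-at-0, n7 stuck-at-1, n8 stuck-at-0, n9 stuck-at-0}.
Test 2 (a=0, b=0, c=0, d=1): fault-free n1=0, n2=1, n3=0, n4=0, n5=0, n6=1, n7=0, n8=1, n9=1 → 1; observed 1. Eliminates n1 stuck-at-1, n2 stuck-at-0, n3 stuck-at-1, n6 stuck-at-0, n7 stuck-at-1, n8 stuck-at-0, n9 stuck-at-0.
Only n5 stuck-at-1 is consistent with every test.

n5 stuck-at-1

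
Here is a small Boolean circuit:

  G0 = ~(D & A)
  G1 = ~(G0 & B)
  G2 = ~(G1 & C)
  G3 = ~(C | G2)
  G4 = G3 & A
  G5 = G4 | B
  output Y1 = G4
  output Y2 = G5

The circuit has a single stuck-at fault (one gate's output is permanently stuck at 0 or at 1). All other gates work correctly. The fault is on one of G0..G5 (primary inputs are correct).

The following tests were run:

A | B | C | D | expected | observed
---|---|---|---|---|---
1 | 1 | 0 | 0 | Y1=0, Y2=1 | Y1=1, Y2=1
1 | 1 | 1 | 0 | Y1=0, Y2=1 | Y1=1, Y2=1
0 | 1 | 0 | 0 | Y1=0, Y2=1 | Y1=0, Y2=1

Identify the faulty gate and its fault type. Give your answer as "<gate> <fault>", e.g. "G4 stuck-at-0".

Fault-free values for test 1 (A=1, B=1, C=0, D=0): G0=1, G1=0, G2=1, G3=0, G4=0, G5=1, giving Y1=0, Y2=1. Observed Y1=1, Y2=1.
Test 1: faults giving observed Y1=1, Y2=1 are {G2 stuck-at-0, G3 stuck-at-1, G4 stuck-at-1}.
Test 2 (A=1, B=1, C=1, D=0): fault-free G0=1, G1=0, G2=1, G3=0, G4=0, G5=1 → Y1=0, Y2=1; observed Y1=1, Y2=1. Eliminates G2 stuck-at-0.
Test 3 (A=0, B=1, C=0, D=0): fault-free G0=1, G1=0, G2=1, G3=0, G4=0, G5=1 → Y1=0, Y2=1; observed Y1=0, Y2=1. Eliminates G4 stuck-at-1.
Only G3 stuck-at-1 is consistent with every test.

G3 stuck-at-1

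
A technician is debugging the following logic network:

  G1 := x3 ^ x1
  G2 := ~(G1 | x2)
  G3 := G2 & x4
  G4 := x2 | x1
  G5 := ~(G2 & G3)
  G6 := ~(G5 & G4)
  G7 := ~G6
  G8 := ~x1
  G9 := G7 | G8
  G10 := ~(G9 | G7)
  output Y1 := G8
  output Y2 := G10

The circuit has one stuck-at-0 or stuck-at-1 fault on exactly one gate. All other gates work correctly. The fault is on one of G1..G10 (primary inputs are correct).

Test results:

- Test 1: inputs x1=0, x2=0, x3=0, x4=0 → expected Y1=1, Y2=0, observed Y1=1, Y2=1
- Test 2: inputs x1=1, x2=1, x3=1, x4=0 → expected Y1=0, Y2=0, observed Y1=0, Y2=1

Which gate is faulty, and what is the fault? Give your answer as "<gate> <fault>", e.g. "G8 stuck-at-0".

G10 stuck-at-1

Fault-free values for test 1 (x1=0, x2=0, x3=0, x4=0): G1=0, G2=1, G3=0, G4=0, G5=1, G6=1, G7=0, G8=1, G9=1, G10=0, giving Y1=1, Y2=0. Observed Y1=1, Y2=1.
Test 1: faults giving observed Y1=1, Y2=1 are {G9 stuck-at-0, G10 stuck-at-1}.
Test 2 (x1=1, x2=1, x3=1, x4=0): fault-free G1=0, G2=0, G3=0, G4=1, G5=1, G6=0, G7=1, G8=0, G9=1, G10=0 → Y1=0, Y2=0; observed Y1=0, Y2=1. Eliminates G9 stuck-at-0.
Only G10 stuck-at-1 is consistent with every test.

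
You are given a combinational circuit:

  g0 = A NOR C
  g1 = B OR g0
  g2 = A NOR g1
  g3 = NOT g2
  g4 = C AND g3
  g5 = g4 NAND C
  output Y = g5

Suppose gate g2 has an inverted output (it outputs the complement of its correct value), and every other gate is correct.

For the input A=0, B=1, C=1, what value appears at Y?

Propagate with g2 forced: g0=0, g1=1, g2=1 [inverted output], g3=0, g4=0, g5=1.
So Y = 1. (Without the fault it would be 0.)

1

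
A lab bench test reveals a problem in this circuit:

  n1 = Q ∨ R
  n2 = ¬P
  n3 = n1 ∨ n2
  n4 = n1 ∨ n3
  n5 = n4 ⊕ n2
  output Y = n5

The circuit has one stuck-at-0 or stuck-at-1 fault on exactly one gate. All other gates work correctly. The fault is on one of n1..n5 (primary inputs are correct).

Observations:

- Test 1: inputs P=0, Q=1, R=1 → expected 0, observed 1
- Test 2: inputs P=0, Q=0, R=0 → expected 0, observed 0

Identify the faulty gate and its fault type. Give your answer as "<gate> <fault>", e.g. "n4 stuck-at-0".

Fault-free values for test 1 (P=0, Q=1, R=1): n1=1, n2=1, n3=1, n4=1, n5=0, giving Y=0. Observed 1.
Test 1: faults giving observed 1 are {n2 stuck-at-0, n4 stuck-at-0, n5 stuck-at-1}.
Test 2 (P=0, Q=0, R=0): fault-free n1=0, n2=1, n3=1, n4=1, n5=0 → 0; observed 0. Eliminates n4 stuck-at-0, n5 stuck-at-1.
Only n2 stuck-at-0 is consistent with every test.

n2 stuck-at-0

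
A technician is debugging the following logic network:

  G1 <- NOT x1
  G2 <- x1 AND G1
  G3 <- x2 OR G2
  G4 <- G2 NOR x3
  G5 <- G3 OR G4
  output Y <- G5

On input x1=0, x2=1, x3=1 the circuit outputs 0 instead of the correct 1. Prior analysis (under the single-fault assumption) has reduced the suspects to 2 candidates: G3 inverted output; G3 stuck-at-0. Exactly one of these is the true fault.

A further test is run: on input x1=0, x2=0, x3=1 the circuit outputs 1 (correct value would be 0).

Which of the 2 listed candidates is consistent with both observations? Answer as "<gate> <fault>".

Evaluate each candidate on input x1=0, x2=0, x3=1:
  G3 inverted output: G1=1, G2=0, G3=1 [inverted output], G4=0, G5=1 → 1 — matches
  G3 stuck-at-0: G1=1, G2=0, G3=0 [stuck-at-0], G4=0, G5=0 → 0 — eliminated
Only G3 inverted output reproduces the observed 1.

G3 inverted output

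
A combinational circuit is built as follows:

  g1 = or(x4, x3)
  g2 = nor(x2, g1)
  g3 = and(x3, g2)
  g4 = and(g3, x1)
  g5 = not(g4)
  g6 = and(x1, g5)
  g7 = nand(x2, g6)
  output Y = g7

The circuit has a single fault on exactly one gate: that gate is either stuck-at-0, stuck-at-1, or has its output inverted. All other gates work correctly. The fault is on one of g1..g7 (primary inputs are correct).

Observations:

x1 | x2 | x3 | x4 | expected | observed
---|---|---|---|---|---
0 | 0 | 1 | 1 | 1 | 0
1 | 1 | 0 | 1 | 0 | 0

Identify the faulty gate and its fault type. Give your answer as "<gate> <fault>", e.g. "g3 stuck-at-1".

Fault-free values for test 1 (x1=0, x2=0, x3=1, x4=1): g1=1, g2=0, g3=0, g4=0, g5=1, g6=0, g7=1, giving Y=1. Observed 0.
Test 1: faults giving observed 0 are {g7 stuck-at-0, g7 inverted output}.
Test 2 (x1=1, x2=1, x3=0, x4=1): fault-free g1=1, g2=0, g3=0, g4=0, g5=1, g6=1, g7=0 → 0; observed 0. Eliminates g7 inverted output.
Only g7 stuck-at-0 is consistent with every test.

g7 stuck-at-0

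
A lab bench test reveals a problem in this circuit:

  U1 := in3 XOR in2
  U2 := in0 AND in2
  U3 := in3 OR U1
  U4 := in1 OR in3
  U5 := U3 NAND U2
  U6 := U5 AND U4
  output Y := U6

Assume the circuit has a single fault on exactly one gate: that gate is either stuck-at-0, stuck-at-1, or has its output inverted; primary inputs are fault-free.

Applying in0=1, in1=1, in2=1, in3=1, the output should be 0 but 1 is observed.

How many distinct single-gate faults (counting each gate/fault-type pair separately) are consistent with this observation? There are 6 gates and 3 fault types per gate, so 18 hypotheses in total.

Fault-free: U1=0, U2=1, U3=1, U4=1, U5=0, U6=0 → 0. Observed 1.
  U1: none of the 3 fault types match ✗
  U2: stuck-at-0, inverted output ✓; others ✗
  U3: stuck-at-0, inverted output ✓; others ✗
  U4: none of the 3 fault types match ✗
  U5: stuck-at-1, inverted output ✓; others ✗
  U6: stuck-at-1, inverted output ✓; others ✗
Consistent faults: {U2 stuck-at-0, U2 inverted output, U3 stuck-at-0, U3 inverted output, U5 stuck-at-1, U5 inverted output, U6 stuck-at-1, U6 inverted output} — 8 in all.

8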